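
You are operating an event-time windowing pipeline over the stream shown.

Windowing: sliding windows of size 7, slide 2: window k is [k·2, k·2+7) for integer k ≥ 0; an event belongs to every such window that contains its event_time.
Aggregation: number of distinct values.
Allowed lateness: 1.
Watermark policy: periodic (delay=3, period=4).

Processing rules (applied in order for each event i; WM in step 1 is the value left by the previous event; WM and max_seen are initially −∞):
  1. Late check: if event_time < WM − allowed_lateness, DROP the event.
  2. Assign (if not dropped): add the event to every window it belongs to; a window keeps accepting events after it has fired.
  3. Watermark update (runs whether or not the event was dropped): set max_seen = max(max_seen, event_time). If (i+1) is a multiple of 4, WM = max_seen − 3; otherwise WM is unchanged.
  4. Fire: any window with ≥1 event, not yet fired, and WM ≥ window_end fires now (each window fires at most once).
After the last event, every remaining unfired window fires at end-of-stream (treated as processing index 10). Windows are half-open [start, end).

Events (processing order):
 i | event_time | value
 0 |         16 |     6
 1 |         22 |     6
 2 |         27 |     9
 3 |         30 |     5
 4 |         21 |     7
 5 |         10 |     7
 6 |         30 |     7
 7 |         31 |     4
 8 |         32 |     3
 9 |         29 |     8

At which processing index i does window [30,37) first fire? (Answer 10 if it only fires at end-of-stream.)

10

i=0 t=16 v=6: → [16,23),[14,21),[12,19),[10,17); WM=−∞
i=1 t=22 v=6: → [22,29),[20,27),[18,25),[16,23); WM=−∞
i=2 t=27 v=9: → [26,33),[24,31),[22,29); WM=−∞
i=3 t=30 v=5: → [30,37),[28,35),[26,33),[24,31); WM=27; [10,17) fires=1 [12,19) fires=1 [14,21) fires=1 [16,23) fires=1 [18,25) fires=1 [20,27) fires=1
i=4 t=21 v=7: DROP (t<27-1); WM=27
i=5 t=10 v=7: DROP (t<27-1); WM=27
i=6 t=30 v=7: → [30,37),[28,35),[26,33),[24,31); WM=27
i=7 t=31 v=4: → [30,37),[28,35),[26,33); WM=28
i=8 t=32 v=3: → [32,39),[30,37),[28,35),[26,33); WM=28
i=9 t=29 v=8: → [28,35),[26,33),[24,31); WM=28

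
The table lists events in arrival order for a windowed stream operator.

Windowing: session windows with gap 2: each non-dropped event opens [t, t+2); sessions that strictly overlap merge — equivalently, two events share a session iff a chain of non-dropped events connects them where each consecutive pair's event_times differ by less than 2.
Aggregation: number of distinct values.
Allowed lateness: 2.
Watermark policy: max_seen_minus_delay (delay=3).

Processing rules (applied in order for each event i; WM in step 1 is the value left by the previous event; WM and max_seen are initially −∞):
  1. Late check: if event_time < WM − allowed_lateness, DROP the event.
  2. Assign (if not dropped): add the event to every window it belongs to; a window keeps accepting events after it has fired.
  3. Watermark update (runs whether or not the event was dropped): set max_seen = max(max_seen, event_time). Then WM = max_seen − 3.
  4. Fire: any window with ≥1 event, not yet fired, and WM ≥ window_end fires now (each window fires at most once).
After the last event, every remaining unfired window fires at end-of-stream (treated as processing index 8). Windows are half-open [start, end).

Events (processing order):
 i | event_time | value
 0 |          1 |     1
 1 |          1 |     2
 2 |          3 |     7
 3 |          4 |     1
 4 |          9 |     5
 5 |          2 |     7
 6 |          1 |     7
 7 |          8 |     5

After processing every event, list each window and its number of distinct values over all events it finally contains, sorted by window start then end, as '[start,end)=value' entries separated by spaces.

[1,3)=2 [3,6)=2 [8,11)=1

i=0 t=1 v=1: → [1,3); WM=-2
i=1 t=1 v=2: → [1,3); WM=-2
i=2 t=3 v=7: → [3,5); WM=0
i=3 t=4 v=1: → [3,6); WM=1
i=4 t=9 v=5: → [9,11); WM=6
i=5 t=2 v=7: DROP (t<6-2); WM=6
i=6 t=1 v=7: DROP (t<6-2); WM=6
i=7 t=8 v=5: → [8,11); WM=6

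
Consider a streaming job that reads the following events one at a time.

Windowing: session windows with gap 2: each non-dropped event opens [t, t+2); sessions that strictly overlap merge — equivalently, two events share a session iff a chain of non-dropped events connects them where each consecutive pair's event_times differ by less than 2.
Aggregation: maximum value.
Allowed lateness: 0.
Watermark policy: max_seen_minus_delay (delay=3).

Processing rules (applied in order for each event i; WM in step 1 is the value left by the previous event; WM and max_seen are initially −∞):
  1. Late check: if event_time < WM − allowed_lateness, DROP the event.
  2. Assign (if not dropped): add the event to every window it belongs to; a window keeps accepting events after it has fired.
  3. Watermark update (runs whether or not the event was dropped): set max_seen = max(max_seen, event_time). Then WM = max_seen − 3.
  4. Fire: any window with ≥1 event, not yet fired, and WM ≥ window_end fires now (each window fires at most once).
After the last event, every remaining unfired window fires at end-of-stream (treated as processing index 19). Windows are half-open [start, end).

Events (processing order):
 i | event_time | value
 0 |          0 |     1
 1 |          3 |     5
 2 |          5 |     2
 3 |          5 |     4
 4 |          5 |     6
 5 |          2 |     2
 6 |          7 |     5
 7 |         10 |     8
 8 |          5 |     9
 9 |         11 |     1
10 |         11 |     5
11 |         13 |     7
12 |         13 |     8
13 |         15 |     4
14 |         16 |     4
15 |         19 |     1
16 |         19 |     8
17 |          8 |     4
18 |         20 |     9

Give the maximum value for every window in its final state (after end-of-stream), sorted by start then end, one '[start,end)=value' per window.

i=0 t=0 v=1: → [0,2); WM=-3
i=1 t=3 v=5: → [3,5); WM=0
i=2 t=5 v=2: → [5,7); WM=2
i=3 t=5 v=4: → [5,7); WM=2
i=4 t=5 v=6: → [5,7); WM=2
i=5 t=2 v=2: → [2,5); WM=2
i=6 t=7 v=5: → [7,9); WM=4
i=7 t=10 v=8: → [10,12); WM=7
i=8 t=5 v=9: DROP (t<7-0); WM=7
i=9 t=11 v=1: → [10,13); WM=8
i=10 t=11 v=5: → [10,13); WM=8
i=11 t=13 v=7: → [13,15); WM=10
i=12 t=13 v=8: → [13,15); WM=10
i=13 t=15 v=4: → [15,17); WM=12
i=14 t=16 v=4: → [15,18); WM=13
i=15 t=19 v=1: → [19,21); WM=16
i=16 t=19 v=8: → [19,21); WM=16
i=17 t=8 v=4: DROP (t<16-0); WM=16
i=18 t=20 v=9: → [19,22); WM=17

[0,2)=1 [2,5)=5 [5,7)=6 [7,9)=5 [10,13)=8 [13,15)=8 [15,18)=4 [19,22)=9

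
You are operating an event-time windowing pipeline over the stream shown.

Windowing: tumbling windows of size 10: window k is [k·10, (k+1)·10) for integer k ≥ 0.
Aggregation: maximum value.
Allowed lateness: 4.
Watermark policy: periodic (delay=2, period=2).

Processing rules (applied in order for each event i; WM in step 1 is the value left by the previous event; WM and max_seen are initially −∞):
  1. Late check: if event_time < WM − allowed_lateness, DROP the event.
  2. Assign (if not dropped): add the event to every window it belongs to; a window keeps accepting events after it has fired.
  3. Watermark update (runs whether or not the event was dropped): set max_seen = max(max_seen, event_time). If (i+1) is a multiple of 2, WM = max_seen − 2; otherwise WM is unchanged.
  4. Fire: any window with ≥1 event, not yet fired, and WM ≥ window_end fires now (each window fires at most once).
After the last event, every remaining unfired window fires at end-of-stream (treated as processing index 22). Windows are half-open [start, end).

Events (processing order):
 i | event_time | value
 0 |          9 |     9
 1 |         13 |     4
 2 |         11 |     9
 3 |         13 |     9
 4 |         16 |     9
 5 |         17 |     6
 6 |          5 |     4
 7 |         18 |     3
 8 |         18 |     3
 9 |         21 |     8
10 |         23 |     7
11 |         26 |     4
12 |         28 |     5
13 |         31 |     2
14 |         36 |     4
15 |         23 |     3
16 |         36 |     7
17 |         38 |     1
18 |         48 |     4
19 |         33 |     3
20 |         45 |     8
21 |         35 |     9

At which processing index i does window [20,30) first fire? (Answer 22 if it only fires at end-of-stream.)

i=0 t=9 v=9: → [0,10); WM=−∞
i=1 t=13 v=4: → [10,20); WM=11; [0,10) fires=9
i=2 t=11 v=9: → [10,20); WM=11
i=3 t=13 v=9: → [10,20); WM=11
i=4 t=16 v=9: → [10,20); WM=11
i=5 t=17 v=6: → [10,20); WM=15
i=6 t=5 v=4: DROP (t<15-4); WM=15
i=7 t=18 v=3: → [10,20); WM=16
i=8 t=18 v=3: → [10,20); WM=16
i=9 t=21 v=8: → [20,30); WM=19
i=10 t=23 v=7: → [20,30); WM=19
i=11 t=26 v=4: → [20,30); WM=24; [10,20) fires=9
i=12 t=28 v=5: → [20,30); WM=24
i=13 t=31 v=2: → [30,40); WM=29
i=14 t=36 v=4: → [30,40); WM=29
i=15 t=23 v=3: DROP (t<29-4); WM=34; [20,30) fires=8
i=16 t=36 v=7: → [30,40); WM=34
i=17 t=38 v=1: → [30,40); WM=36
i=18 t=48 v=4: → [40,50); WM=36
i=19 t=33 v=3: → [30,40); WM=46; [30,40) fires=7
i=20 t=45 v=8: → [40,50); WM=46
i=21 t=35 v=9: DROP (t<46-4); WM=46

15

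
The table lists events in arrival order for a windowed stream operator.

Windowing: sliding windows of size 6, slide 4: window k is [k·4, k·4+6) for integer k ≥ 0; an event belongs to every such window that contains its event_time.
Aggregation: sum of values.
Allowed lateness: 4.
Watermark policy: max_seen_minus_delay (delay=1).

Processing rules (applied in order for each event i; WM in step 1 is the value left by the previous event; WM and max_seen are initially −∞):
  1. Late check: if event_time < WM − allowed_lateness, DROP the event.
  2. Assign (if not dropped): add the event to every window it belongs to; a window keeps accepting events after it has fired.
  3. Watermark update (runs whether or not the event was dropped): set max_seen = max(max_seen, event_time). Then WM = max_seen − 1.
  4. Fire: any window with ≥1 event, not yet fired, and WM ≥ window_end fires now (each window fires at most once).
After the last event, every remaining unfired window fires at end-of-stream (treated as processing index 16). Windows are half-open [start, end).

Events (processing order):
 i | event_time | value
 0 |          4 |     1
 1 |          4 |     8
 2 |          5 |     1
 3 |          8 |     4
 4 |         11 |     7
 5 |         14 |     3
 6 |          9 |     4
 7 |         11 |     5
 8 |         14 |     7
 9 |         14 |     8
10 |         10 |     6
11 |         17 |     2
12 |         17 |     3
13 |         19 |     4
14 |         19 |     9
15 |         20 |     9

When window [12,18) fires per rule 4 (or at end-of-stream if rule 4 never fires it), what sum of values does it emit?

i=0 t=4 v=1: → [4,10),[0,6); WM=3
i=1 t=4 v=8: → [4,10),[0,6); WM=3
i=2 t=5 v=1: → [4,10),[0,6); WM=4
i=3 t=8 v=4: → [8,14),[4,10); WM=7; [0,6) fires=10
i=4 t=11 v=7: → [8,14); WM=10; [4,10) fires=14
i=5 t=14 v=3: → [12,18); WM=13
i=6 t=9 v=4: → [8,14),[4,10); WM=13
i=7 t=11 v=5: → [8,14); WM=13
i=8 t=14 v=7: → [12,18); WM=13
i=9 t=14 v=8: → [12,18); WM=13
i=10 t=10 v=6: → [8,14); WM=13
i=11 t=17 v=2: → [16,22),[12,18); WM=16; [8,14) fires=26
i=12 t=17 v=3: → [16,22),[12,18); WM=16
i=13 t=19 v=4: → [16,22); WM=18; [12,18) fires=23
i=14 t=19 v=9: → [16,22); WM=18
i=15 t=20 v=9: → [20,26),[16,22); WM=19

23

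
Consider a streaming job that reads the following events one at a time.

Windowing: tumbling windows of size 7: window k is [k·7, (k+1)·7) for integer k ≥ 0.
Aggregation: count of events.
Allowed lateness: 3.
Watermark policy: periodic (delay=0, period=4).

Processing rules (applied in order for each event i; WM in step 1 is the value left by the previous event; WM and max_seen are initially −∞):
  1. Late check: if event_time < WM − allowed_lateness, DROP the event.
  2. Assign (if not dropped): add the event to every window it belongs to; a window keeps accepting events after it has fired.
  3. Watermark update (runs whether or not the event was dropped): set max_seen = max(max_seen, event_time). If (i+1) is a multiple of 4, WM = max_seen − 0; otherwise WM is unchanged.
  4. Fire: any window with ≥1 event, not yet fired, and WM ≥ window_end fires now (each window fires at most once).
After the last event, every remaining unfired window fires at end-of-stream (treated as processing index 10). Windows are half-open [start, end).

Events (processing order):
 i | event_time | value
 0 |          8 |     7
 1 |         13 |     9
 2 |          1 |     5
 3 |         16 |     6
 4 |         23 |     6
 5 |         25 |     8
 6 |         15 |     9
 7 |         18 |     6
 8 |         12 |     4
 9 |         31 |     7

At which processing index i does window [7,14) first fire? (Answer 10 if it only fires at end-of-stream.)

i=0 t=8 v=7: → [7,14); WM=−∞
i=1 t=13 v=9: → [7,14); WM=−∞
i=2 t=1 v=5: → [0,7); WM=−∞
i=3 t=16 v=6: → [14,21); WM=16; [0,7) fires=1 [7,14) fires=2
i=4 t=23 v=6: → [21,28); WM=16
i=5 t=25 v=8: → [21,28); WM=16
i=6 t=15 v=9: → [14,21); WM=16
i=7 t=18 v=6: → [14,21); WM=25; [14,21) fires=3
i=8 t=12 v=4: DROP (t<25-3); WM=25
i=9 t=31 v=7: → [28,35); WM=25

3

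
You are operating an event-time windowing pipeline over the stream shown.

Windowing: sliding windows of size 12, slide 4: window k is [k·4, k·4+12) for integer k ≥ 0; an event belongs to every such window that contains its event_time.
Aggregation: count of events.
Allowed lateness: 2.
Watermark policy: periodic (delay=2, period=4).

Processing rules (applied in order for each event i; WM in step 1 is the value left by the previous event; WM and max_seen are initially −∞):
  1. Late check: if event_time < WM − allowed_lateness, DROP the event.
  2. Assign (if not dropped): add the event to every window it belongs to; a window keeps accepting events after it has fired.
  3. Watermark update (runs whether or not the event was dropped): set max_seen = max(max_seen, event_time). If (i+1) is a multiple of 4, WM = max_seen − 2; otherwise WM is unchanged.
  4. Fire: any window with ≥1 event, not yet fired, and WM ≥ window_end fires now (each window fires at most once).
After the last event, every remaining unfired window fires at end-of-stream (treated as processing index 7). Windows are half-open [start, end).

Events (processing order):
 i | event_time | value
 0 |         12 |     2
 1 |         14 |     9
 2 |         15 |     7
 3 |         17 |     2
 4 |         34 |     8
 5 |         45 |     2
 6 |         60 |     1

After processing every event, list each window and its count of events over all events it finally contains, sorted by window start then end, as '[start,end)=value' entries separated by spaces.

[4,16)=3 [8,20)=4 [12,24)=4 [16,28)=1 [24,36)=1 [28,40)=1 [32,44)=1 [36,48)=1 [40,52)=1 [44,56)=1 [52,64)=1 [56,68)=1 [60,72)=1

i=0 t=12 v=2: → [12,24),[8,20),[4,16); WM=−∞
i=1 t=14 v=9: → [12,24),[8,20),[4,16); WM=−∞
i=2 t=15 v=7: → [12,24),[8,20),[4,16); WM=−∞
i=3 t=17 v=2: → [16,28),[12,24),[8,20); WM=15
i=4 t=34 v=8: → [32,44),[28,40),[24,36); WM=15
i=5 t=45 v=2: → [44,56),[40,52),[36,48); WM=15
i=6 t=60 v=1: → [60,72),[56,68),[52,64); WM=15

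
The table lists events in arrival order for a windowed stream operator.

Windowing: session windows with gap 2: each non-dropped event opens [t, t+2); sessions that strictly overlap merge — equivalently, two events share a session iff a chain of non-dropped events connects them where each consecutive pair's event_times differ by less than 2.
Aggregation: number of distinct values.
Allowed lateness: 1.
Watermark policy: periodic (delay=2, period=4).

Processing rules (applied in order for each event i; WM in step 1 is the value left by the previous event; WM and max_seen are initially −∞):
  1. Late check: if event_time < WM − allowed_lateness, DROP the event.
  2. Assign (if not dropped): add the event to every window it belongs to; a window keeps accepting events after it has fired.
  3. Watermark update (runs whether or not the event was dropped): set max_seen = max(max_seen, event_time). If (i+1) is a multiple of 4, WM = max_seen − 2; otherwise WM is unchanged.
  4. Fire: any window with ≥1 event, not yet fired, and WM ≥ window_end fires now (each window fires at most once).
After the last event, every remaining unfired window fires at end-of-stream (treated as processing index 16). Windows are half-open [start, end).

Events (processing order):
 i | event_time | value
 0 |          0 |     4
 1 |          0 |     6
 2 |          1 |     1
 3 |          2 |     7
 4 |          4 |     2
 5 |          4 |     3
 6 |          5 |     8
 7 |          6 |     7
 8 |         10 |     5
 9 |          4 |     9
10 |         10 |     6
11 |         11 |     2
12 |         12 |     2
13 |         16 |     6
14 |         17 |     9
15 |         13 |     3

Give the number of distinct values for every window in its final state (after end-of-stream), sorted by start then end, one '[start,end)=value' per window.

i=0 t=0 v=4: → [0,2); WM=−∞
i=1 t=0 v=6: → [0,2); WM=−∞
i=2 t=1 v=1: → [0,3); WM=−∞
i=3 t=2 v=7: → [0,4); WM=0
i=4 t=4 v=2: → [4,6); WM=0
i=5 t=4 v=3: → [4,6); WM=0
i=6 t=5 v=8: → [4,7); WM=0
i=7 t=6 v=7: → [4,8); WM=4
i=8 t=10 v=5: → [10,12); WM=4
i=9 t=4 v=9: → [4,8); WM=4
i=10 t=10 v=6: → [10,12); WM=4
i=11 t=11 v=2: → [10,13); WM=9
i=12 t=12 v=2: → [10,14); WM=9
i=13 t=16 v=6: → [16,18); WM=9
i=14 t=17 v=9: → [16,19); WM=9
i=15 t=13 v=3: → [10,15); WM=15

[0,4)=4 [4,8)=5 [10,15)=4 [16,19)=2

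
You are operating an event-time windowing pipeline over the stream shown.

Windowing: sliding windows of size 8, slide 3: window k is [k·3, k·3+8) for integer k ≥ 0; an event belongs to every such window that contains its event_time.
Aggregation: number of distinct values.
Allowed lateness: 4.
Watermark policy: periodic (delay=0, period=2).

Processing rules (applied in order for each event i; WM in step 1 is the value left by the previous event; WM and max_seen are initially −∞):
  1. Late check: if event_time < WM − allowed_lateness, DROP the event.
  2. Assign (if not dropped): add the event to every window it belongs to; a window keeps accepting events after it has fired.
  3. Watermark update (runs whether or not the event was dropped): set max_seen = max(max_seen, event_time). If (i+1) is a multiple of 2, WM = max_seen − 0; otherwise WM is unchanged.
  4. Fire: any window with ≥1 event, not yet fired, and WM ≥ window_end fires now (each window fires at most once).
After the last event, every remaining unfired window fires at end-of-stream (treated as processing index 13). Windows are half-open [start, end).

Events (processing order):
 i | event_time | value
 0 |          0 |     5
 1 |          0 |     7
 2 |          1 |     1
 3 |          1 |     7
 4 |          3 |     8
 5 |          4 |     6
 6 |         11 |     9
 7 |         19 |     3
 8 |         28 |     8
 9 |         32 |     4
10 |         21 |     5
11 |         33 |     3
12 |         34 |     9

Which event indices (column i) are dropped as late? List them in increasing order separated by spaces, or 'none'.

i=0 t=0 v=5: → [0,8); WM=−∞
i=1 t=0 v=7: → [0,8); WM=0
i=2 t=1 v=1: → [0,8); WM=0
i=3 t=1 v=7: → [0,8); WM=1
i=4 t=3 v=8: → [3,11),[0,8); WM=1
i=5 t=4 v=6: → [3,11),[0,8); WM=4
i=6 t=11 v=9: → [9,17),[6,14); WM=4
i=7 t=19 v=3: → [18,26),[15,23),[12,20); WM=19; [0,8) fires=5 [3,11) fires=2 [6,14) fires=1 [9,17) fires=1
i=8 t=28 v=8: → [27,35),[24,32),[21,29); WM=19
i=9 t=32 v=4: → [30,38),[27,35); WM=32; [12,20) fires=1 [15,23) fires=1 [18,26) fires=1 [21,29) fires=1 [24,32) fires=1
i=10 t=21 v=5: DROP (t<32-4); WM=32
i=11 t=33 v=3: → [33,41),[30,38),[27,35); WM=33
i=12 t=34 v=9: → [33,41),[30,38),[27,35); WM=33

10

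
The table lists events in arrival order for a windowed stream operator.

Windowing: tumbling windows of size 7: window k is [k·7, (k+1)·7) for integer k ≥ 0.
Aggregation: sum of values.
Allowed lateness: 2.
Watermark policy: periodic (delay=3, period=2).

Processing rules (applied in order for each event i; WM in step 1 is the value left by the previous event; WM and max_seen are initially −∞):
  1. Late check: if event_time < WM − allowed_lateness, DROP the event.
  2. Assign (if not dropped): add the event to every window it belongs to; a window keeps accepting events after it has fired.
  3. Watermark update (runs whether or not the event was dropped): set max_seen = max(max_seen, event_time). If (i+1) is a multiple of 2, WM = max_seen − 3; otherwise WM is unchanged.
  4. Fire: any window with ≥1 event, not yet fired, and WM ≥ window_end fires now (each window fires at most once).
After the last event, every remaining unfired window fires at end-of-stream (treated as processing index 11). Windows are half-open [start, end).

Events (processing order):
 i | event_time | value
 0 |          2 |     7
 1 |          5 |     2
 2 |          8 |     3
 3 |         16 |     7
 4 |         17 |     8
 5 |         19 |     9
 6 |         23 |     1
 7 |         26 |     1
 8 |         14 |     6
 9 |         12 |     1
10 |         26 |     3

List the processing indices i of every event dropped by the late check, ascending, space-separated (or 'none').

i=0 t=2 v=7: → [0,7); WM=−∞
i=1 t=5 v=2: → [0,7); WM=2
i=2 t=8 v=3: → [7,14); WM=2
i=3 t=16 v=7: → [14,21); WM=13; [0,7) fires=9
i=4 t=17 v=8: → [14,21); WM=13
i=5 t=19 v=9: → [14,21); WM=16; [7,14) fires=3
i=6 t=23 v=1: → [21,28); WM=16
i=7 t=26 v=1: → [21,28); WM=23; [14,21) fires=24
i=8 t=14 v=6: DROP (t<23-2); WM=23
i=9 t=12 v=1: DROP (t<23-2); WM=23
i=10 t=26 v=3: → [21,28); WM=23

8 9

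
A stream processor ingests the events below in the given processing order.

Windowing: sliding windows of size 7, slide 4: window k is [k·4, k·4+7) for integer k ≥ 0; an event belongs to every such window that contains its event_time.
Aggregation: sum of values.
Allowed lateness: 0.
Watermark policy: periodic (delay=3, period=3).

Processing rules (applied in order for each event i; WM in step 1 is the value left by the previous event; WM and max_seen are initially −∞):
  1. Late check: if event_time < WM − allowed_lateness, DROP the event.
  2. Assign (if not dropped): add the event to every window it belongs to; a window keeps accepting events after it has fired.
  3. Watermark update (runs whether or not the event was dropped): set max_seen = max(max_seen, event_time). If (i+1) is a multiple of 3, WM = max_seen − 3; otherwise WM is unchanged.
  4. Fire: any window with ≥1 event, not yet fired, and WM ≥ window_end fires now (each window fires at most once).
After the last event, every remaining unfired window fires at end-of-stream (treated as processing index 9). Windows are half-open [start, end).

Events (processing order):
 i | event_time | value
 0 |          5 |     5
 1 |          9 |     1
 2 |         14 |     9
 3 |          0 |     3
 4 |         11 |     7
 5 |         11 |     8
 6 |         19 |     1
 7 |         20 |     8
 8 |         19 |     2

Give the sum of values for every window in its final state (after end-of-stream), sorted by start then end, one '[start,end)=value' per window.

[0,7)=5 [4,11)=6 [8,15)=25 [12,19)=9 [16,23)=11 [20,27)=8

i=0 t=5 v=5: → [4,11),[0,7); WM=−∞
i=1 t=9 v=1: → [8,15),[4,11); WM=−∞
i=2 t=14 v=9: → [12,19),[8,15); WM=11; [0,7) fires=5 [4,11) fires=6
i=3 t=0 v=3: DROP (t<11-0); WM=11
i=4 t=11 v=7: → [8,15); WM=11
i=5 t=11 v=8: → [8,15); WM=11
i=6 t=19 v=1: → [16,23); WM=11
i=7 t=20 v=8: → [20,27),[16,23); WM=11
i=8 t=19 v=2: → [16,23); WM=17; [8,15) fires=25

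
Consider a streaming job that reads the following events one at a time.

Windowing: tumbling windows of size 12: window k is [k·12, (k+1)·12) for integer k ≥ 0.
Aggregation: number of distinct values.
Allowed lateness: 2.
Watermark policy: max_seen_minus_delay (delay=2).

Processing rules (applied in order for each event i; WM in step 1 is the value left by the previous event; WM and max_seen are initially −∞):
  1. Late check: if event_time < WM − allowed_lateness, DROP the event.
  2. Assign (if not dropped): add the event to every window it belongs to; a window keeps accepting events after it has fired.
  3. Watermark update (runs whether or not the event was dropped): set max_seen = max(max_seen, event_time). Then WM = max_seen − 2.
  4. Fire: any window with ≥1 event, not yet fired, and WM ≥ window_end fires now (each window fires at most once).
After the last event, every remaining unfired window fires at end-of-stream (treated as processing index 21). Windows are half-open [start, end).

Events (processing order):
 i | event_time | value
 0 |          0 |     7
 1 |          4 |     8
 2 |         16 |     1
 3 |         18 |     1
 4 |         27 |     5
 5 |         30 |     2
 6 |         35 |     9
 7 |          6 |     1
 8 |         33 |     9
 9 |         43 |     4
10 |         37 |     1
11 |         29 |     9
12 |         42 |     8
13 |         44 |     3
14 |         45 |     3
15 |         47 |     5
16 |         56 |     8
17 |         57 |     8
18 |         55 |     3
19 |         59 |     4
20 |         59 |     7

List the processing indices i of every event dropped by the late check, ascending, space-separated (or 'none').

i=0 t=0 v=7: → [0,12); WM=-2
i=1 t=4 v=8: → [0,12); WM=2
i=2 t=16 v=1: → [12,24); WM=14; [0,12) fires=2
i=3 t=18 v=1: → [12,24); WM=16
i=4 t=27 v=5: → [24,36); WM=25; [12,24) fires=1
i=5 t=30 v=2: → [24,36); WM=28
i=6 t=35 v=9: → [24,36); WM=33
i=7 t=6 v=1: DROP (t<33-2); WM=33
i=8 t=33 v=9: → [24,36); WM=33
i=9 t=43 v=4: → [36,48); WM=41; [24,36) fires=3
i=10 t=37 v=1: DROP (t<41-2); WM=41
i=11 t=29 v=9: DROP (t<41-2); WM=41
i=12 t=42 v=8: → [36,48); WM=41
i=13 t=44 v=3: → [36,48); WM=42
i=14 t=45 v=3: → [36,48); WM=43
i=15 t=47 v=5: → [36,48); WM=45
i=16 t=56 v=8: → [48,60); WM=54; [36,48) fires=4
i=17 t=57 v=8: → [48,60); WM=55
i=18 t=55 v=3: → [48,60); WM=55
i=19 t=59 v=4: → [48,60); WM=57
i=20 t=59 v=7: → [48,60); WM=57

7 10 11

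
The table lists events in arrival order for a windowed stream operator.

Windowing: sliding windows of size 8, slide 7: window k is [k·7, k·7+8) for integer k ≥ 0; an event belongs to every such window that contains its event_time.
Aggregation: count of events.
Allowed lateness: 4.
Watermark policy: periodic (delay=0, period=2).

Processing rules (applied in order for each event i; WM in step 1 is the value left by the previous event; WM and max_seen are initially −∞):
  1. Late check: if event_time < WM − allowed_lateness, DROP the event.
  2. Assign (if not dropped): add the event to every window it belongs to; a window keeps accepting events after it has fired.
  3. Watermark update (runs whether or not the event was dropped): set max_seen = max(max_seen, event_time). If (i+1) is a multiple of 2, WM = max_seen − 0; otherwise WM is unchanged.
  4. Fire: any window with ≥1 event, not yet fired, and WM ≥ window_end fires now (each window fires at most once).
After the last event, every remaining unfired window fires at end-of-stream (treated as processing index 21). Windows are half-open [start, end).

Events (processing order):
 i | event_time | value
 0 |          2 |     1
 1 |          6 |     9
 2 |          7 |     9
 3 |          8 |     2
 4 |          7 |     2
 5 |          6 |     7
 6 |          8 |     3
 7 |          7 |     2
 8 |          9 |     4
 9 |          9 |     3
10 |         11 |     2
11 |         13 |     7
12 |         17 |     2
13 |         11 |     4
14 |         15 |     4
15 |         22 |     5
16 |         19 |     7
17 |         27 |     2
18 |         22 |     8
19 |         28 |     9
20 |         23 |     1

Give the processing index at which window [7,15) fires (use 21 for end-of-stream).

i=0 t=2 v=1: → [0,8); WM=−∞
i=1 t=6 v=9: → [0,8); WM=6
i=2 t=7 v=9: → [7,15),[0,8); WM=6
i=3 t=8 v=2: → [7,15); WM=8; [0,8) fires=3
i=4 t=7 v=2: → [7,15),[0,8); WM=8
i=5 t=6 v=7: → [0,8); WM=8
i=6 t=8 v=3: → [7,15); WM=8
i=7 t=7 v=2: → [7,15),[0,8); WM=8
i=8 t=9 v=4: → [7,15); WM=8
i=9 t=9 v=3: → [7,15); WM=9
i=10 t=11 v=2: → [7,15); WM=9
i=11 t=13 v=7: → [7,15); WM=13
i=12 t=17 v=2: → [14,22); WM=13
i=13 t=11 v=4: → [7,15); WM=17; [7,15) fires=10
i=14 t=15 v=4: → [14,22); WM=17
i=15 t=22 v=5: → [21,29); WM=22; [14,22) fires=2
i=16 t=19 v=7: → [14,22); WM=22
i=17 t=27 v=2: → [21,29); WM=27
i=18 t=22 v=8: DROP (t<27-4); WM=27
i=19 t=28 v=9: → [28,36),[21,29); WM=28
i=20 t=23 v=1: DROP (t<28-4); WM=28

13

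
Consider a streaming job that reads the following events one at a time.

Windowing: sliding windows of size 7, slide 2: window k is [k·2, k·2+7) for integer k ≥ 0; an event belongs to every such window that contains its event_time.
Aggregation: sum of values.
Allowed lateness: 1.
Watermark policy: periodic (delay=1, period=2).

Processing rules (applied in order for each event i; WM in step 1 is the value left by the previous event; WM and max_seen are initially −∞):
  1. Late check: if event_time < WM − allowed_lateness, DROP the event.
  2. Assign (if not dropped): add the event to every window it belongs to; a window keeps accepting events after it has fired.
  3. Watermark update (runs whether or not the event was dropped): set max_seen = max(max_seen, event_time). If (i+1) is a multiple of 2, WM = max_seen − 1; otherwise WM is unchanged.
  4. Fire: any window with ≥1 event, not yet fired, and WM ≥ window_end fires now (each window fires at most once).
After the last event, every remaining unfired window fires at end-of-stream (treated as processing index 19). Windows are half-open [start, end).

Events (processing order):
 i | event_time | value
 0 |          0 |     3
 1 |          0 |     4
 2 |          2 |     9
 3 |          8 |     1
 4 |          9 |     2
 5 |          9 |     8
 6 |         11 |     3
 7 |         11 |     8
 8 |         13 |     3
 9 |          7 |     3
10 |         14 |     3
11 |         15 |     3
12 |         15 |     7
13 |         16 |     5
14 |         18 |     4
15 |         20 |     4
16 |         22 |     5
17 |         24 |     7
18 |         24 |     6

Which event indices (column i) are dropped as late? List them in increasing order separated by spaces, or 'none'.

9

i=0 t=0 v=3: → [0,7); WM=−∞
i=1 t=0 v=4: → [0,7); WM=-1
i=2 t=2 v=9: → [2,9),[0,7); WM=-1
i=3 t=8 v=1: → [8,15),[6,13),[4,11),[2,9); WM=7; [0,7) fires=16
i=4 t=9 v=2: → [8,15),[6,13),[4,11); WM=7
i=5 t=9 v=8: → [8,15),[6,13),[4,11); WM=8
i=6 t=11 v=3: → [10,17),[8,15),[6,13); WM=8
i=7 t=11 v=8: → [10,17),[8,15),[6,13); WM=10; [2,9) fires=10
i=8 t=13 v=3: → [12,19),[10,17),[8,15); WM=10
i=9 t=7 v=3: DROP (t<10-1); WM=12; [4,11) fires=11
i=10 t=14 v=3: → [14,21),[12,19),[10,17),[8,15); WM=12
i=11 t=15 v=3: → [14,21),[12,19),[10,17); WM=14; [6,13) fires=22
i=12 t=15 v=7: → [14,21),[12,19),[10,17); WM=14
i=13 t=16 v=5: → [16,23),[14,21),[12,19),[10,17); WM=15; [8,15) fires=28
i=14 t=18 v=4: → [18,25),[16,23),[14,21),[12,19); WM=15
i=15 t=20 v=4: → [20,27),[18,25),[16,23),[14,21); WM=19; [10,17) fires=32 [12,19) fires=25
i=16 t=22 v=5: → [22,29),[20,27),[18,25),[16,23); WM=19
i=17 t=24 v=7: → [24,31),[22,29),[20,27),[18,25); WM=23; [14,21) fires=26 [16,23) fires=18
i=18 t=24 v=6: → [24,31),[22,29),[20,27),[18,25); WM=23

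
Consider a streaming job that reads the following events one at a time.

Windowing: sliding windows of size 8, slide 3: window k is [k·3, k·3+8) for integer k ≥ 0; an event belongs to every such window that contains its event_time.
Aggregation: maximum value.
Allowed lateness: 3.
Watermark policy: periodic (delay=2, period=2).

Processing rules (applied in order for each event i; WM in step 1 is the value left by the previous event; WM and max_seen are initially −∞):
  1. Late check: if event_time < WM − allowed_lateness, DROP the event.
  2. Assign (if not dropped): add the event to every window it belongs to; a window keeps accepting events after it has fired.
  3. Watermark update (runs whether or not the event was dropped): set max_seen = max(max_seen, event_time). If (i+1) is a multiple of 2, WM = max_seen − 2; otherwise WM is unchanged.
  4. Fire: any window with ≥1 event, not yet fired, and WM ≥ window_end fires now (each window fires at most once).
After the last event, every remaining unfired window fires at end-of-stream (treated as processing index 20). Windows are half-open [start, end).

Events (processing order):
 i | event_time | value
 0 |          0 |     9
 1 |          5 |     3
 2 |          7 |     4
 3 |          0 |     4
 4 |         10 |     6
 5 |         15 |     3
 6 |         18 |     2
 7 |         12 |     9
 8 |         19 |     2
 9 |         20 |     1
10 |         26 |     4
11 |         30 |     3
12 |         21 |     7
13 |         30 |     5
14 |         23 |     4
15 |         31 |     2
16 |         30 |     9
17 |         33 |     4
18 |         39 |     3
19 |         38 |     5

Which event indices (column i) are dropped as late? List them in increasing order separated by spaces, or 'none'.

12 14

i=0 t=0 v=9: → [0,8); WM=−∞
i=1 t=5 v=3: → [3,11),[0,8); WM=3
i=2 t=7 v=4: → [6,14),[3,11),[0,8); WM=3
i=3 t=0 v=4: → [0,8); WM=5
i=4 t=10 v=6: → [9,17),[6,14),[3,11); WM=5
i=5 t=15 v=3: → [15,23),[12,20),[9,17); WM=13; [0,8) fires=9 [3,11) fires=6
i=6 t=18 v=2: → [18,26),[15,23),[12,20); WM=13
i=7 t=12 v=9: → [12,20),[9,17),[6,14); WM=16; [6,14) fires=9
i=8 t=19 v=2: → [18,26),[15,23),[12,20); WM=16
i=9 t=20 v=1: → [18,26),[15,23); WM=18; [9,17) fires=9
i=10 t=26 v=4: → [24,32),[21,29); WM=18
i=11 t=30 v=3: → [30,38),[27,35),[24,32); WM=28; [12,20) fires=9 [15,23) fires=3 [18,26) fires=2
i=12 t=21 v=7: DROP (t<28-3); WM=28
i=13 t=30 v=5: → [30,38),[27,35),[24,32); WM=28
i=14 t=23 v=4: DROP (t<28-3); WM=28
i=15 t=31 v=2: → [30,38),[27,35),[24,32); WM=29; [21,29) fires=4
i=16 t=30 v=9: → [30,38),[27,35),[24,32); WM=29
i=17 t=33 v=4: → [33,41),[30,38),[27,35); WM=31
i=18 t=39 v=3: → [39,47),[36,44),[33,41); WM=31
i=19 t=38 v=5: → [36,44),[33,41); WM=37; [24,32) fires=9 [27,35) fires=9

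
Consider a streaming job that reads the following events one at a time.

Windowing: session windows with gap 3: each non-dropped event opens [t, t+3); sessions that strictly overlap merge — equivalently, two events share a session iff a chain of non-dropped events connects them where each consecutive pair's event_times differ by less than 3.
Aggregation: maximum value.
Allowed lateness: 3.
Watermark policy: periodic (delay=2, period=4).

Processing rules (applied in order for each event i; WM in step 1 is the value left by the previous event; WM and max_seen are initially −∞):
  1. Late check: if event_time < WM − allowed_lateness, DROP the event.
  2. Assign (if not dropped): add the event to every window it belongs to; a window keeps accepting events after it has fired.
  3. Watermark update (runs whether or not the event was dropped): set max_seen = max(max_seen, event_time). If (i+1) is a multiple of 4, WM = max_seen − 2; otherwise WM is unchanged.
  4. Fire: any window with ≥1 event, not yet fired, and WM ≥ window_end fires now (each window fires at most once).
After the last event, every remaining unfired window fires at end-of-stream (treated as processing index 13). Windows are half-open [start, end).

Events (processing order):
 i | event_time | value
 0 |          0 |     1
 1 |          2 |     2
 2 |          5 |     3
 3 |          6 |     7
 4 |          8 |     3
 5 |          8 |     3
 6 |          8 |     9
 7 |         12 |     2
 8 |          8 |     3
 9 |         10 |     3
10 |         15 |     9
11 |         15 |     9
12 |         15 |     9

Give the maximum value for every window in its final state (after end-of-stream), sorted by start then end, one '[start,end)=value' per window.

[0,5)=2 [5,15)=9 [15,18)=9

i=0 t=0 v=1: → [0,3); WM=−∞
i=1 t=2 v=2: → [0,5); WM=−∞
i=2 t=5 v=3: → [5,8); WM=−∞
i=3 t=6 v=7: → [5,9); WM=4
i=4 t=8 v=3: → [5,11); WM=4
i=5 t=8 v=3: → [5,11); WM=4
i=6 t=8 v=9: → [5,11); WM=4
i=7 t=12 v=2: → [12,15); WM=10
i=8 t=8 v=3: → [5,11); WM=10
i=9 t=10 v=3: → [5,15); WM=10
i=10 t=15 v=9: → [15,18); WM=10
i=11 t=15 v=9: → [15,18); WM=13
i=12 t=15 v=9: → [15,18); WM=13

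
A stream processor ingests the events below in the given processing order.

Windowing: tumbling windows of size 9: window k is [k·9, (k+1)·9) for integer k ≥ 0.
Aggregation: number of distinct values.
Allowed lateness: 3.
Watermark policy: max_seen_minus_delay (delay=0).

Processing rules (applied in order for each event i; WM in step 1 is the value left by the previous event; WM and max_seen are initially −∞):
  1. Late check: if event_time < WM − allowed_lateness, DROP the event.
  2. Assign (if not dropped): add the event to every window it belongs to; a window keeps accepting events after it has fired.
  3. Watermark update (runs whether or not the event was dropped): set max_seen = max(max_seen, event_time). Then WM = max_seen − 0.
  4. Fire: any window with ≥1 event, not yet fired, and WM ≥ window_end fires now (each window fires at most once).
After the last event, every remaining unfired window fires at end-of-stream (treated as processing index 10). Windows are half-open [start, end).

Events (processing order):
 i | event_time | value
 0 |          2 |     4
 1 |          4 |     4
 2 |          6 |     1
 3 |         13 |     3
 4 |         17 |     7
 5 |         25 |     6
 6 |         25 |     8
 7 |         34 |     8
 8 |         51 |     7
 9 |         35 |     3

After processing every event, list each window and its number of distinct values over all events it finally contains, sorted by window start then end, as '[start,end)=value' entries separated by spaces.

i=0 t=2 v=4: → [0,9); WM=2
i=1 t=4 v=4: → [0,9); WM=4
i=2 t=6 v=1: → [0,9); WM=6
i=3 t=13 v=3: → [9,18); WM=13; [0,9) fires=2
i=4 t=17 v=7: → [9,18); WM=17
i=5 t=25 v=6: → [18,27); WM=25; [9,18) fires=2
i=6 t=25 v=8: → [18,27); WM=25
i=7 t=34 v=8: → [27,36); WM=34; [18,27) fires=2
i=8 t=51 v=7: → [45,54); WM=51; [27,36) fires=1
i=9 t=35 v=3: DROP (t<51-3); WM=51

[0,9)=2 [9,18)=2 [18,27)=2 [27,36)=1 [45,54)=1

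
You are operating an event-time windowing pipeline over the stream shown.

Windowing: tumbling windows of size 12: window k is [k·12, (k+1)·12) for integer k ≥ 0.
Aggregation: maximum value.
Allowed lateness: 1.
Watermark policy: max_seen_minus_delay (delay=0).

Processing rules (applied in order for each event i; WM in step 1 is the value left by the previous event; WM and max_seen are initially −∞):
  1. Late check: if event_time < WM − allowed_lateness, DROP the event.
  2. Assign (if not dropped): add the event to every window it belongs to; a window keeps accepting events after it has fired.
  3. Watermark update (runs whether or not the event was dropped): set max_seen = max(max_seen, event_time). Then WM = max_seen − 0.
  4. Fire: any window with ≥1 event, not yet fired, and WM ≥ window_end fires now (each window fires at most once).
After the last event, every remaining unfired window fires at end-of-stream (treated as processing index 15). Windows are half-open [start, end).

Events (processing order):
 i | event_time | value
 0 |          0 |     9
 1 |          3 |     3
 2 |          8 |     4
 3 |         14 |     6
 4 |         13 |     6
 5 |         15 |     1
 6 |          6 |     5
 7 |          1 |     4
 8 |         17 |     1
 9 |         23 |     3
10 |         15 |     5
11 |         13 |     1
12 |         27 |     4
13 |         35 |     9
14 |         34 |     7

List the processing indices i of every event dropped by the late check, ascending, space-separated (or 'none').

i=0 t=0 v=9: → [0,12); WM=0
i=1 t=3 v=3: → [0,12); WM=3
i=2 t=8 v=4: → [0,12); WM=8
i=3 t=14 v=6: → [12,24); WM=14; [0,12) fires=9
i=4 t=13 v=6: → [12,24); WM=14
i=5 t=15 v=1: → [12,24); WM=15
i=6 t=6 v=5: DROP (t<15-1); WM=15
i=7 t=1 v=4: DROP (t<15-1); WM=15
i=8 t=17 v=1: → [12,24); WM=17
i=9 t=23 v=3: → [12,24); WM=23
i=10 t=15 v=5: DROP (t<23-1); WM=23
i=11 t=13 v=1: DROP (t<23-1); WM=23
i=12 t=27 v=4: → [24,36); WM=27; [12,24) fires=6
i=13 t=35 v=9: → [24,36); WM=35
i=14 t=34 v=7: → [24,36); WM=35

6 7 10 11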